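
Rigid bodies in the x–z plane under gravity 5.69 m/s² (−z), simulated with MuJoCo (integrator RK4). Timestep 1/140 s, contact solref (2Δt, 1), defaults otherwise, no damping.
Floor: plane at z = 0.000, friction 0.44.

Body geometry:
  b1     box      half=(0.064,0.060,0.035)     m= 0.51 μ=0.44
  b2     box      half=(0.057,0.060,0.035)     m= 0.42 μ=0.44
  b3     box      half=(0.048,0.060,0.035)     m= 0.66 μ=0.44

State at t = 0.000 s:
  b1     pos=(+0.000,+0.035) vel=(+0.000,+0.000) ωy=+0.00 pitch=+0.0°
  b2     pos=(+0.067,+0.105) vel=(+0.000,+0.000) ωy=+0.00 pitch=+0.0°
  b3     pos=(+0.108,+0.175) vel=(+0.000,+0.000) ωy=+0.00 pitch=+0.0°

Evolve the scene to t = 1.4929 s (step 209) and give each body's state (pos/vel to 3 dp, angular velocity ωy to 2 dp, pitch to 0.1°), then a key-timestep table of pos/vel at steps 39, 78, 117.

State at t = 1.4929 s:
  b1     pos=(+0.000,+0.035) vel=(+0.000,+0.000) ωy=+0.00 pitch=+0.0°
  b2     pos=(+0.205,+0.035) vel=(+0.000,+0.000) ωy=+0.00 pitch=+180.0°
  b3     pos=(+0.314,+0.035) vel=(+0.000,+0.000) ωy=+0.00 pitch=+180.0°

Key-timestep trajectory:
   step    t(s)  b1.x    b1.z    b1.vx   b1.vz   b2.x    b2.z    b2.vx   b2.vz   b3.x    b3.z    b3.vx   b3.vz 
     39  0.2786   +0.000  +0.035  +0.000  +0.000   +0.092  +0.091  +0.187  -0.256   +0.173  +0.109  +0.383  -0.751
     78  0.5571   +0.000  +0.035  +0.000  +0.000   +0.149  +0.066  +0.095  +0.009   +0.269  +0.058  +0.263  -0.046
    117  0.8357   +0.000  +0.035  +0.000  +0.000   +0.177  +0.063  +0.174  -0.069   +0.311  +0.035  +0.000  +0.000


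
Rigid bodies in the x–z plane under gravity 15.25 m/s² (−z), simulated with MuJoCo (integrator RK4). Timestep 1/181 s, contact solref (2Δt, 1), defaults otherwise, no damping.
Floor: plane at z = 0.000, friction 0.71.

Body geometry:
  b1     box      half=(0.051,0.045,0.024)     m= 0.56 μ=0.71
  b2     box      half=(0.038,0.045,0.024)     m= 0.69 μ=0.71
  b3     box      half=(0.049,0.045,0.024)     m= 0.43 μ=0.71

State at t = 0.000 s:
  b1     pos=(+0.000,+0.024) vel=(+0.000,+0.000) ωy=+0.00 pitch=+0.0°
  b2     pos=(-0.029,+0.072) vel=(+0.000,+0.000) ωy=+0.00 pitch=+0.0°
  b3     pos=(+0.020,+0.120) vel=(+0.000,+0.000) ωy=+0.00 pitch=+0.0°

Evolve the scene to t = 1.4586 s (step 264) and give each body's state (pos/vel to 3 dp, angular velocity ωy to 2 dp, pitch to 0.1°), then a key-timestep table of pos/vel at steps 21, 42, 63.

State at t = 1.4586 s:
  b1     pos=(+0.000,+0.024) vel=(+0.000,+0.000) ωy=+0.00 pitch=+0.0°
  b2     pos=(-0.029,+0.072) vel=(+0.000,+0.000) ωy=+0.00 pitch=+0.0°
  b3     pos=(+0.132,+0.024) vel=(+0.000,+0.000) ωy=+0.00 pitch=+180.0°

Key-timestep trajectory:
   step    t(s)  b1.x    b1.z    b1.vx   b1.vz   b2.x    b2.z    b2.vx   b2.vz   b3.x    b3.z    b3.vx   b3.vz 
     21  0.1160   +0.000  +0.024  +0.000  +0.000   -0.029  +0.072  +0.000  +0.001   +0.035  +0.104  +0.209  -0.484
     42  0.2320   +0.000  +0.024  +0.000  +0.000   -0.029  +0.072  -0.001  +0.000   +0.062  +0.100  +0.302  -0.082
     63  0.3481   +0.000  +0.024  +0.000  +0.000   -0.029  +0.072  +0.000  +0.000   +0.112  +0.046  +0.484  -1.167


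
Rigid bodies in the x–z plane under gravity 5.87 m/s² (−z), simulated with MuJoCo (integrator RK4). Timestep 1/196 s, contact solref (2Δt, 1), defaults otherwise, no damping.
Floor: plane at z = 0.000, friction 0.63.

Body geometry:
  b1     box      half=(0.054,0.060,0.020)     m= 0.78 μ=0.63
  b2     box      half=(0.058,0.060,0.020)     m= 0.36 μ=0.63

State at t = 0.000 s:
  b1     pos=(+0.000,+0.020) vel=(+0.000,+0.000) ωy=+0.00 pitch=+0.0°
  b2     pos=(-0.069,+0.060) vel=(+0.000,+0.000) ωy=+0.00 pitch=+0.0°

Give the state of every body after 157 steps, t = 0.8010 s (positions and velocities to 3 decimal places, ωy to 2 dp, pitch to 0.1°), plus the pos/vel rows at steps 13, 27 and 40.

State at t = 0.8010 s:
  b1     pos=(+0.000,+0.020) vel=(+0.000,+0.000) ωy=+0.00 pitch=+0.0°
  b2     pos=(-0.077,+0.049) vel=(+0.000,+0.000) ωy=+0.00 pitch=-33.4°

Key-timestep trajectory:
   step    t(s)  b1.x    b1.z    b1.vx   b1.vz   b2.x    b2.z    b2.vx   b2.vz 
     13  0.0663   +0.000  +0.020  +0.000  +0.000   -0.071  +0.058  -0.060  -0.055
     27  0.1378   +0.000  +0.020  +0.000  +0.000   -0.077  +0.051  -0.089  -0.174
     40  0.2041   +0.000  +0.020  +0.000  +0.000   -0.078  +0.049  +0.052  -0.032


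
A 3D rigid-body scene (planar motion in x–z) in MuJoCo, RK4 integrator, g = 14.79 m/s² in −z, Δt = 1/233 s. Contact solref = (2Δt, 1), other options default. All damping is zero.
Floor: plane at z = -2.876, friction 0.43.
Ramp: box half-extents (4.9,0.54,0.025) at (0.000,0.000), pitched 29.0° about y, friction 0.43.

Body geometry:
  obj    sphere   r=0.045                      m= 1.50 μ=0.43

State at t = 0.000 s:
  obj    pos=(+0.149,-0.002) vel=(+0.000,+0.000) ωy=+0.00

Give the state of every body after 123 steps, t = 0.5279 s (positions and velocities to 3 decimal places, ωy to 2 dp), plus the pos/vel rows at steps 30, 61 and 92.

State at t = 0.5279 s:
  obj    pos=(+0.773,-0.348) vel=(+2.365,-1.311) ωy=+60.06

Key-timestep trajectory:
   step    t(s)  obj.x    obj.z    obj.vx   obj.vz 
     30  0.1288   +0.186  -0.023  +0.577  -0.320
     61  0.2618   +0.302  -0.088  +1.173  -0.650
     92  0.3948   +0.498  -0.196  +1.769  -0.980


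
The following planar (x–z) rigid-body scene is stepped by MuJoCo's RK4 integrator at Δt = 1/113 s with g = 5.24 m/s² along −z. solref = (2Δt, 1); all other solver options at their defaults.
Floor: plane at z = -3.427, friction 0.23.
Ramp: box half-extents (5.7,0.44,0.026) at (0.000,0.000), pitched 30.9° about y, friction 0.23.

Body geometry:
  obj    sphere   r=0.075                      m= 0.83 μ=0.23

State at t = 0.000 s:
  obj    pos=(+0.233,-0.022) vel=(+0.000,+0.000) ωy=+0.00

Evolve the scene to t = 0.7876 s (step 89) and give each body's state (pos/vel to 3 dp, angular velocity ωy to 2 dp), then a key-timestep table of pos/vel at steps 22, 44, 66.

State at t = 0.7876 s:
  obj    pos=(+0.745,-0.328) vel=(+1.299,-0.778) ωy=+20.17

Key-timestep trajectory:
   step    t(s)  obj.x    obj.z    obj.vx   obj.vz 
     22  0.1947   +0.264  -0.041  +0.321  -0.192
     44  0.3894   +0.358  -0.097  +0.642  -0.385
     66  0.5841   +0.515  -0.190  +0.964  -0.577


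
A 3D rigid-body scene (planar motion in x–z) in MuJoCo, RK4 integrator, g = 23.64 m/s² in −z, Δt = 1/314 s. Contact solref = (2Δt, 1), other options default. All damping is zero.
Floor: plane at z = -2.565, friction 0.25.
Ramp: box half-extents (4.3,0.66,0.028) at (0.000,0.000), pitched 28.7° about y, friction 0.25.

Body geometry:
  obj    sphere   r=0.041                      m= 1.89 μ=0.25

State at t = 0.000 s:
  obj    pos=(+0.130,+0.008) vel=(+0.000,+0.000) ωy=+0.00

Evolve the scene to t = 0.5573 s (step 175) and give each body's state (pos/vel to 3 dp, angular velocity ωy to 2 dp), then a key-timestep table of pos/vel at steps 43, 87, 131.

State at t = 0.5573 s:
  obj    pos=(+1.235,-0.597) vel=(+3.964,-2.170) ωy=+110.19

Key-timestep trajectory:
   step    t(s)  obj.x    obj.z    obj.vx   obj.vz 
     43  0.1369   +0.197  -0.029  +0.974  -0.533
     87  0.2771   +0.403  -0.142  +1.971  -1.079
    131  0.4172   +0.749  -0.331  +2.968  -1.625


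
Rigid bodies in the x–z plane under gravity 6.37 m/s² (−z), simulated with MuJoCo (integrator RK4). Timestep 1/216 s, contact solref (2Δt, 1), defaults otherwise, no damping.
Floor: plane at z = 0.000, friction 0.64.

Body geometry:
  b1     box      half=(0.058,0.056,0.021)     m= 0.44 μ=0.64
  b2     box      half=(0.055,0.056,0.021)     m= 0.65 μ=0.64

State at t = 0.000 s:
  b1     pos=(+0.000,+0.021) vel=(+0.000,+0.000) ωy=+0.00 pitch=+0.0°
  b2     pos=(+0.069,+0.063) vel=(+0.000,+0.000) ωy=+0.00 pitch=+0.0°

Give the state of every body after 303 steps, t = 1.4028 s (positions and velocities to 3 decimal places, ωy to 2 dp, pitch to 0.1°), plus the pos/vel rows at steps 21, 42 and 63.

State at t = 1.4028 s:
  b1     pos=(+0.000,+0.021) vel=(+0.000,+0.000) ωy=+0.00 pitch=+0.0°
  b2     pos=(+0.079,+0.051) vel=(+0.000,+0.000) ωy=-0.01 pitch=+39.7°

Key-timestep trajectory:
   step    t(s)  b1.x    b1.z    b1.vx   b1.vz   b2.x    b2.z    b2.vx   b2.vz 
     21  0.0972   +0.000  +0.021  +0.000  +0.000   +0.073  +0.060  +0.082  -0.068
     42  0.1944   +0.000  +0.021  +0.000  +0.000   +0.082  +0.052  +0.044  +0.089
     63  0.2917   +0.000  +0.021  -0.002  +0.000   +0.079  +0.051  -0.097  -0.051


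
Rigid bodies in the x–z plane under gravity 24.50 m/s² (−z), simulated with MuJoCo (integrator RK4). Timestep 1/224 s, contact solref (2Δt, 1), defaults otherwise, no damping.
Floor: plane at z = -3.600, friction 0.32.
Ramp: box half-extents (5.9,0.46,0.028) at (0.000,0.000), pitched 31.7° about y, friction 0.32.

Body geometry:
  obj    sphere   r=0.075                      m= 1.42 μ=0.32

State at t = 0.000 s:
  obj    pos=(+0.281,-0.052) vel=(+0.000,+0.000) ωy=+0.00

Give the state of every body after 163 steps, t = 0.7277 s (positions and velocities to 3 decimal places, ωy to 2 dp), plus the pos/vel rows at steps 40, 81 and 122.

State at t = 0.7277 s:
  obj    pos=(+2.353,-1.332) vel=(+5.693,-3.516) ωy=+89.20

Key-timestep trajectory:
   step    t(s)  obj.x    obj.z    obj.vx   obj.vz 
     40  0.1786   +0.406  -0.130  +1.397  -0.863
     81  0.3616   +0.793  -0.368  +2.829  -1.748
    122  0.5446   +1.442  -0.769  +4.261  -2.632


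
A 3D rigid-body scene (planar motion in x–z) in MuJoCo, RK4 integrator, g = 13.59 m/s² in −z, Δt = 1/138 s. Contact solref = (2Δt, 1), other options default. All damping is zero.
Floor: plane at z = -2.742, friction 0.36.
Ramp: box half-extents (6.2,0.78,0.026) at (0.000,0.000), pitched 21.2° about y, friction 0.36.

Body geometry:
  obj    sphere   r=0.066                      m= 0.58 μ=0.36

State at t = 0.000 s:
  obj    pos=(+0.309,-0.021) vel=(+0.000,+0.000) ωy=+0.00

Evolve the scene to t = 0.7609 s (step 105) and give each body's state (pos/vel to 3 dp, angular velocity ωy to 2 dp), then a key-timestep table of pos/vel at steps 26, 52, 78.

State at t = 0.7609 s:
  obj    pos=(+1.256,-0.389) vel=(+2.490,-0.966) ωy=+40.46

Key-timestep trajectory:
   step    t(s)  obj.x    obj.z    obj.vx   obj.vz 
     26  0.1884   +0.367  -0.044  +0.617  -0.239
     52  0.3768   +0.541  -0.111  +1.233  -0.478
     78  0.5652   +0.832  -0.224  +1.850  -0.718


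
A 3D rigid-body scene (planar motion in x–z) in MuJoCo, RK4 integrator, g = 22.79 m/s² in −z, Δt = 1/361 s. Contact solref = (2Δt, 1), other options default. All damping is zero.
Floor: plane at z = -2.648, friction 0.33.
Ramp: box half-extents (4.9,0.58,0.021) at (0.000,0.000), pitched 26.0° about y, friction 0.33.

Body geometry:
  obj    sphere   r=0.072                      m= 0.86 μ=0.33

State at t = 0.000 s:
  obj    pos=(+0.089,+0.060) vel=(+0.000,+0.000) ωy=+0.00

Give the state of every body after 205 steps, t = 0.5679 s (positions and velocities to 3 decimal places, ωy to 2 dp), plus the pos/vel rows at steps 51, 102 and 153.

State at t = 0.5679 s:
  obj    pos=(+1.123,-0.444) vel=(+3.642,-1.777) ωy=+56.27

Key-timestep trajectory:
   step    t(s)  obj.x    obj.z    obj.vx   obj.vz 
     51  0.1413   +0.153  +0.029  +0.906  -0.442
    102  0.2825   +0.345  -0.065  +1.812  -0.884
    153  0.4238   +0.665  -0.221  +2.719  -1.326


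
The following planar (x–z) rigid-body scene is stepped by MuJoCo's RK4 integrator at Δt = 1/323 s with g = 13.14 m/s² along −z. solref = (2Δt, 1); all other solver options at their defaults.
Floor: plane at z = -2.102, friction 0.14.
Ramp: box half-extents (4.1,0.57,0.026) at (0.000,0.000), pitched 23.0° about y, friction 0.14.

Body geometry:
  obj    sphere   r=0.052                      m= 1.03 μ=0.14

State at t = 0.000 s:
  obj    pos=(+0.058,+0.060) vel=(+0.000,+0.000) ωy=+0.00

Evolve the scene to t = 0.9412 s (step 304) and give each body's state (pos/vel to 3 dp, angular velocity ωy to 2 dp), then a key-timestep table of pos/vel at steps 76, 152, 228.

State at t = 0.9412 s:
  obj    pos=(+1.553,-0.575) vel=(+3.177,-1.349) ωy=+66.36

Key-timestep trajectory:
   step    t(s)  obj.x    obj.z    obj.vx   obj.vz 
     76  0.2353   +0.152  +0.020  +0.795  -0.337
    152  0.4706   +0.432  -0.099  +1.589  -0.674
    228  0.7059   +0.899  -0.297  +2.383  -1.012


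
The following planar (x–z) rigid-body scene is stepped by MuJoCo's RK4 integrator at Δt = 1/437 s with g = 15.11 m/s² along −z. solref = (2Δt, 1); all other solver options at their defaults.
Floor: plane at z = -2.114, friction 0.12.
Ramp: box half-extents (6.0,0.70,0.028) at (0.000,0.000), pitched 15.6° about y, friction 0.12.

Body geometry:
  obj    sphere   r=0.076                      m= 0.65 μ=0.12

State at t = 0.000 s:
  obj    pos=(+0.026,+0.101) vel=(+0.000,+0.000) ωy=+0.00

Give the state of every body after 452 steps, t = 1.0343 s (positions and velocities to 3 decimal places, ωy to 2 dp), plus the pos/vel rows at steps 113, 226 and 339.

State at t = 1.0343 s:
  obj    pos=(+1.521,-0.317) vel=(+2.892,-0.807) ωy=+39.50

Key-timestep trajectory:
   step    t(s)  obj.x    obj.z    obj.vx   obj.vz 
    113  0.2586   +0.119  +0.075  +0.723  -0.202
    226  0.5172   +0.400  -0.004  +1.446  -0.404
    339  0.7757   +0.867  -0.134  +2.169  -0.606


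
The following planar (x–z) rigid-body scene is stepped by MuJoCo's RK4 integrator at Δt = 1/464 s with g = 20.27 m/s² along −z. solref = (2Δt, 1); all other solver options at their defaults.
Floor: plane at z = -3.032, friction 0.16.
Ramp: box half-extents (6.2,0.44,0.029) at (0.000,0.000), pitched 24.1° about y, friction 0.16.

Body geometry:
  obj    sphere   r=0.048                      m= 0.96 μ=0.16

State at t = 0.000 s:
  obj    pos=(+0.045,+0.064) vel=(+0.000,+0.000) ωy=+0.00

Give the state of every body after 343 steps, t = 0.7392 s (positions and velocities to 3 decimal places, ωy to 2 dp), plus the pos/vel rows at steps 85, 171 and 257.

State at t = 0.7392 s:
  obj    pos=(+1.520,-0.595) vel=(+3.990,-1.785) ωy=+91.03

Key-timestep trajectory:
   step    t(s)  obj.x    obj.z    obj.vx   obj.vz 
     85  0.1832   +0.136  +0.024  +0.989  -0.442
    171  0.3685   +0.412  -0.100  +1.989  -0.890
    257  0.5539   +0.873  -0.306  +2.989  -1.337


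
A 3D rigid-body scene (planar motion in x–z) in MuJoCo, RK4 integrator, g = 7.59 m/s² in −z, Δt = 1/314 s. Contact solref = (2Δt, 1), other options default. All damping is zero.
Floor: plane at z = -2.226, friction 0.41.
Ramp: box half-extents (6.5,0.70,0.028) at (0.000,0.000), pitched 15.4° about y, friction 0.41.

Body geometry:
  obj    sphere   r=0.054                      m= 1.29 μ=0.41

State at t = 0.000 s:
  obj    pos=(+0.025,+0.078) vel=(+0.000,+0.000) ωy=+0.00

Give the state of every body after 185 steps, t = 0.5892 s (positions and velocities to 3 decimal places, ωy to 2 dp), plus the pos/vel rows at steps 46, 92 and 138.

State at t = 0.5892 s:
  obj    pos=(+0.266,+0.012) vel=(+0.818,-0.225) ωy=+15.70

Key-timestep trajectory:
   step    t(s)  obj.x    obj.z    obj.vx   obj.vz 
     46  0.1465   +0.040  +0.074  +0.203  -0.056
     92  0.2930   +0.085  +0.062  +0.407  -0.112
    138  0.4395   +0.159  +0.041  +0.610  -0.168


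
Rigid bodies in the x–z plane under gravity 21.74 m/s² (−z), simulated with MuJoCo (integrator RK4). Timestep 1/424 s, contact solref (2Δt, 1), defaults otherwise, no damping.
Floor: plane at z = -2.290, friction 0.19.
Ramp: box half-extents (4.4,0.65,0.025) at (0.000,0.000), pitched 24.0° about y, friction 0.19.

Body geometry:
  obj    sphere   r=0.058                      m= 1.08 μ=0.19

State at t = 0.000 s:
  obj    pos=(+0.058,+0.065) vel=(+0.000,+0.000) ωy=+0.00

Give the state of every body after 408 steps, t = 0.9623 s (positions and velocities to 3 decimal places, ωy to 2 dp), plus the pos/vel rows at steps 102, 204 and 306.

State at t = 0.9623 s:
  obj    pos=(+2.730,-1.124) vel=(+5.552,-2.472) ωy=+104.78

Key-timestep trajectory:
   step    t(s)  obj.x    obj.z    obj.vx   obj.vz 
    102  0.2406   +0.225  -0.009  +1.388  -0.618
    204  0.4811   +0.726  -0.232  +2.776  -1.236
    306  0.7217   +1.561  -0.604  +4.164  -1.854


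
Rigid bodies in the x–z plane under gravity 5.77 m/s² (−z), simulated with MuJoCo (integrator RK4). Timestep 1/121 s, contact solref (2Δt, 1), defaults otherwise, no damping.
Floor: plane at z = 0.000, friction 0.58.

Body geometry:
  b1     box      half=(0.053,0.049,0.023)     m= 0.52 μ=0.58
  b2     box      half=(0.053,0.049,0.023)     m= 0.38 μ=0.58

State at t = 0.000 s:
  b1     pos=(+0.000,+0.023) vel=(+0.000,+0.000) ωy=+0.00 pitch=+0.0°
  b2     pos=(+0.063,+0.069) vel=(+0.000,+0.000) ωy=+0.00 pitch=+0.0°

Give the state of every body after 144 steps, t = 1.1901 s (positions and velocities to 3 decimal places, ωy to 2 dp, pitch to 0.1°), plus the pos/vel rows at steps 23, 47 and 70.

State at t = 1.1901 s:
  b1     pos=(+0.000,+0.023) vel=(+0.000,+0.000) ωy=+0.00 pitch=+0.0°
  b2     pos=(+0.076,+0.055) vel=(+0.000,+0.000) ωy=-0.01 pitch=+47.3°

Key-timestep trajectory:
   step    t(s)  b1.x    b1.z    b1.vx   b1.vz   b2.x    b2.z    b2.vx   b2.vz 
     23  0.1901   +0.000  +0.023  +0.000  +0.000   +0.076  +0.056  +0.123  -0.234
     47  0.3884   +0.000  +0.023  +0.000  +0.000   +0.089  +0.057  +0.005  +0.001
     70  0.5785   +0.000  +0.023  +0.000  +0.000   +0.080  +0.056  -0.120  -0.031


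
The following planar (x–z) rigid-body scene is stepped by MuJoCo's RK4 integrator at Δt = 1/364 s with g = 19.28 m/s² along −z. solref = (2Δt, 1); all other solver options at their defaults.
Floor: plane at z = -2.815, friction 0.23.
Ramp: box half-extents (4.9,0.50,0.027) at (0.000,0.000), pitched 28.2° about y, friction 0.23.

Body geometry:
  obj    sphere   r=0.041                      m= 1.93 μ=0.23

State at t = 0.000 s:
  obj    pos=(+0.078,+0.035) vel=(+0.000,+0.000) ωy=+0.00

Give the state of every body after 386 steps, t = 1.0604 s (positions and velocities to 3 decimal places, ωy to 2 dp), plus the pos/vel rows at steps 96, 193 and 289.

State at t = 1.0604 s:
  obj    pos=(+3.303,-1.694) vel=(+6.082,-3.261) ωy=+168.30

Key-timestep trajectory:
   step    t(s)  obj.x    obj.z    obj.vx   obj.vz 
     96  0.2637   +0.278  -0.072  +1.513  -0.811
    193  0.5302   +0.884  -0.397  +3.041  -1.631
    289  0.7940   +1.886  -0.934  +4.554  -2.442


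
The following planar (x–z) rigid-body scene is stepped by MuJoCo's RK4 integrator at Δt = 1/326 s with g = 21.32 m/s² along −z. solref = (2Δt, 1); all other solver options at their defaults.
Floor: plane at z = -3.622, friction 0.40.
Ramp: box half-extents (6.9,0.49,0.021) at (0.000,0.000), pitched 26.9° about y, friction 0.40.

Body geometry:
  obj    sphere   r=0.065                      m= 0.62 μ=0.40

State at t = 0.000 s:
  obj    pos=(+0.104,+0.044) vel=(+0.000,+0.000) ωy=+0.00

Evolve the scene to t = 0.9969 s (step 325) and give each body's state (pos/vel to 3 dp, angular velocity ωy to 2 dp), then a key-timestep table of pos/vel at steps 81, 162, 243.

State at t = 0.9969 s:
  obj    pos=(+3.157,-1.505) vel=(+6.126,-3.108) ωy=+105.66

Key-timestep trajectory:
   step    t(s)  obj.x    obj.z    obj.vx   obj.vz 
     81  0.2485   +0.294  -0.053  +1.527  -0.775
    162  0.4969   +0.863  -0.341  +3.053  -1.549
    243  0.7454   +1.811  -0.822  +4.580  -2.324


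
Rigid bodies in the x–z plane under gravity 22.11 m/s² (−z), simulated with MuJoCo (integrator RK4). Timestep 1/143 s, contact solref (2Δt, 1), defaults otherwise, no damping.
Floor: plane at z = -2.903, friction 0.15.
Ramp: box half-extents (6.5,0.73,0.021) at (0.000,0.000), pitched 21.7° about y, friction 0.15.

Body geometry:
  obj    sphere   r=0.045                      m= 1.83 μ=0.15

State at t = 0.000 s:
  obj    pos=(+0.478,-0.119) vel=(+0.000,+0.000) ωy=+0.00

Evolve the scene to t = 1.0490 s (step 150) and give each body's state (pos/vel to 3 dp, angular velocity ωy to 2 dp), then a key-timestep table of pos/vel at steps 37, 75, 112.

State at t = 1.0490 s:
  obj    pos=(+3.463,-1.307) vel=(+5.692,-2.265) ωy=+136.06

Key-timestep trajectory:
   step    t(s)  obj.x    obj.z    obj.vx   obj.vz 
     37  0.2587   +0.660  -0.192  +1.404  -0.559
     75  0.5245   +1.224  -0.416  +2.846  -1.133
    112  0.7832   +2.142  -0.782  +4.250  -1.691


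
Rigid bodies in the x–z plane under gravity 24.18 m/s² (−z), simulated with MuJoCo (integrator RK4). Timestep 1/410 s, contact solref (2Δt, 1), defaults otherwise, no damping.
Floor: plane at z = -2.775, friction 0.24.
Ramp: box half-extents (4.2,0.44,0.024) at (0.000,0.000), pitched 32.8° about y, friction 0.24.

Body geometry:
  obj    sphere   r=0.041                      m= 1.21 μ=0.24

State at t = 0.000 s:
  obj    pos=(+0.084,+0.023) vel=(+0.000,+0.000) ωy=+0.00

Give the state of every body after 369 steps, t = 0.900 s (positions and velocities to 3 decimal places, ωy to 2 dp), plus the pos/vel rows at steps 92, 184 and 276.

State at t = 0.900 s:
  obj    pos=(+3.269,-2.030) vel=(+7.078,-4.562) ωy=+205.35

Key-timestep trajectory:
   step    t(s)  obj.x    obj.z    obj.vx   obj.vz 
     92  0.2244   +0.282  -0.105  +1.765  -1.138
    184  0.4488   +0.876  -0.487  +3.530  -2.275
    276  0.6732   +1.866  -1.125  +5.294  -3.412


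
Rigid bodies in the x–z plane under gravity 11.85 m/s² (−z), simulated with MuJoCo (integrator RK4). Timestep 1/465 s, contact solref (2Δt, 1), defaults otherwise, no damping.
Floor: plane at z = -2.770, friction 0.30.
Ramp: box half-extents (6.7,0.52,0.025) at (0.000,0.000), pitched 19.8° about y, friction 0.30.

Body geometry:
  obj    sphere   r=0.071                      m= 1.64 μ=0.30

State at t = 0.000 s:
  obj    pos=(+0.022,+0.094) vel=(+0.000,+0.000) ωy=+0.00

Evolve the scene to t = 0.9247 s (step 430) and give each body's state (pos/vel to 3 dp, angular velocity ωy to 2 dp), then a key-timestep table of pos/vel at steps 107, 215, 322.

State at t = 0.9247 s:
  obj    pos=(+1.176,-0.321) vel=(+2.495,-0.898) ωy=+37.34

Key-timestep trajectory:
   step    t(s)  obj.x    obj.z    obj.vx   obj.vz 
    107  0.2301   +0.093  +0.068  +0.621  -0.224
    215  0.4624   +0.310  -0.010  +1.247  -0.449
    322  0.6925   +0.669  -0.139  +1.868  -0.673


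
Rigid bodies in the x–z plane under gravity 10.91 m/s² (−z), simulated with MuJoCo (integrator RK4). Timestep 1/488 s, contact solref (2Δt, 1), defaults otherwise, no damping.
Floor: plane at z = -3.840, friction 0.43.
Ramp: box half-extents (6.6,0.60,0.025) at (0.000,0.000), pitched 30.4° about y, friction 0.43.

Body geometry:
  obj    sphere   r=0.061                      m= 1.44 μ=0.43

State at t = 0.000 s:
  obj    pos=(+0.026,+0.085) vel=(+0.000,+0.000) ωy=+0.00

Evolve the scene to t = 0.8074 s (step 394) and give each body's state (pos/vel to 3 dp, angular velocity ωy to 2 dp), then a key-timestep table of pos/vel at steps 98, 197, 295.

State at t = 0.8074 s:
  obj    pos=(+1.134,-0.566) vel=(+2.746,-1.611) ωy=+52.19

Key-timestep trajectory:
   step    t(s)  obj.x    obj.z    obj.vx   obj.vz 
     98  0.2008   +0.094  +0.044  +0.683  -0.401
    197  0.4037   +0.303  -0.078  +1.373  -0.806
    295  0.6045   +0.647  -0.280  +2.056  -1.206


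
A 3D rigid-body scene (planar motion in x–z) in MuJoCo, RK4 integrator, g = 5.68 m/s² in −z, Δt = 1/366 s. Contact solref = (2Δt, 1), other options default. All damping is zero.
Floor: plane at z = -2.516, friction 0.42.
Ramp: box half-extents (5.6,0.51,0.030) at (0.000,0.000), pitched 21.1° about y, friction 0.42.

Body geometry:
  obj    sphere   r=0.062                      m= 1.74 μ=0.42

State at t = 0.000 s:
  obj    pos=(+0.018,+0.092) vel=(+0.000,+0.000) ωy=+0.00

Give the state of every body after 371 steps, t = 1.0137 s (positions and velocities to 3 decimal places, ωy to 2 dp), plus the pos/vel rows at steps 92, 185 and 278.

State at t = 1.0137 s:
  obj    pos=(+0.718,-0.178) vel=(+1.381,-0.533) ωy=+23.88

Key-timestep trajectory:
   step    t(s)  obj.x    obj.z    obj.vx   obj.vz 
     92  0.2514   +0.061  +0.075  +0.343  -0.132
    185  0.5055   +0.192  +0.025  +0.689  -0.266
    278  0.7596   +0.411  -0.060  +1.035  -0.399


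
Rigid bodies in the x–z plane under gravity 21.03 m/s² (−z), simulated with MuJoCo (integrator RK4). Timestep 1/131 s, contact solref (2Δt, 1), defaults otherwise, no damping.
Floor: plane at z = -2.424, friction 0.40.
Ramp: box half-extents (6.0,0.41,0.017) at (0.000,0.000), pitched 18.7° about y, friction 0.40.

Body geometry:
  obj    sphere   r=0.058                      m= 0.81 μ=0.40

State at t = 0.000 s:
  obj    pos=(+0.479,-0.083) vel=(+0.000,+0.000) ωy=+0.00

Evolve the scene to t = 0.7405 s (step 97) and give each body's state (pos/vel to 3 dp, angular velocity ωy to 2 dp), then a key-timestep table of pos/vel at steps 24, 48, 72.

State at t = 0.7405 s:
  obj    pos=(+1.730,-0.506) vel=(+3.378,-1.143) ωy=+61.47

Key-timestep trajectory:
   step    t(s)  obj.x    obj.z    obj.vx   obj.vz 
     24  0.1832   +0.556  -0.109  +0.836  -0.283
     48  0.3664   +0.785  -0.187  +1.672  -0.566
     72  0.5496   +1.168  -0.316  +2.507  -0.849


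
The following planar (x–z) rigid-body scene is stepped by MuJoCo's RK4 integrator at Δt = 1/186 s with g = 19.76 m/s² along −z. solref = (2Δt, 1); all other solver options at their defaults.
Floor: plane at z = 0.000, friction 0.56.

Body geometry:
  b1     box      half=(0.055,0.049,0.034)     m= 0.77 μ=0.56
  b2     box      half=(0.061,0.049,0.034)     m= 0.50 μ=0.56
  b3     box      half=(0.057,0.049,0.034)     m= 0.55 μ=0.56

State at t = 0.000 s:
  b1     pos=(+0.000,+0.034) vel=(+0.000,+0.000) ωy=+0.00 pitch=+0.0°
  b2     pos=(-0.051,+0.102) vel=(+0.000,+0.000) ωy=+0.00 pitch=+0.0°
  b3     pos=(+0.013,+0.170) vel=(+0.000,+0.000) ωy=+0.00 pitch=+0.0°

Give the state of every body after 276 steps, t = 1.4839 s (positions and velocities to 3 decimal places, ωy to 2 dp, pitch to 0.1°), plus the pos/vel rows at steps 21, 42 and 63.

State at t = 1.4839 s:
  b1     pos=(+0.000,+0.034) vel=(+0.000,+0.000) ωy=+0.00 pitch=+0.0°
  b2     pos=(-0.051,+0.102) vel=(+0.000,+0.000) ωy=+0.00 pitch=-0.1°
  b3     pos=(+0.146,+0.034) vel=(+0.000,+0.000) ωy=+0.00 pitch=+180.0°

Key-timestep trajectory:
   step    t(s)  b1.x    b1.z    b1.vx   b1.vz   b2.x    b2.z    b2.vx   b2.vz   b3.x    b3.z    b3.vx   b3.vz 
     21  0.1129   +0.000  +0.034  +0.000  +0.000   -0.051  +0.102  -0.001  +0.000   +0.019  +0.169  +0.136  -0.037
     42  0.2258   +0.000  +0.034  -0.001  -0.001   -0.051  +0.102  -0.001  +0.000   +0.050  +0.131  +0.409  -0.881
     63  0.3387   +0.000  +0.034  +0.000  +0.000   -0.051  +0.102  +0.000  +0.000   +0.134  +0.052  +0.769  -1.658


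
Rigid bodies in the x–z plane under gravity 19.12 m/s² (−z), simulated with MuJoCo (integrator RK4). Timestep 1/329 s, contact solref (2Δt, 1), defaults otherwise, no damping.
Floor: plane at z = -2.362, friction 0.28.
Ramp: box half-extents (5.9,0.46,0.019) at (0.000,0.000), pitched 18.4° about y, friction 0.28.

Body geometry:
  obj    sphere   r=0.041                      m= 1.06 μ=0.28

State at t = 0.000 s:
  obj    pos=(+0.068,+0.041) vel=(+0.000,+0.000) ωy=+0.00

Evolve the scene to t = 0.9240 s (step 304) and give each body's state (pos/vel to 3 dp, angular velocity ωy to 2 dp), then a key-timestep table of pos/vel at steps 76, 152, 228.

State at t = 0.9240 s:
  obj    pos=(+1.814,-0.540) vel=(+3.780,-1.257) ωy=+97.14

Key-timestep trajectory:
   step    t(s)  obj.x    obj.z    obj.vx   obj.vz 
     76  0.2310   +0.177  +0.004  +0.945  -0.314
    152  0.4620   +0.505  -0.105  +1.890  -0.629
    228  0.6930   +1.050  -0.286  +2.835  -0.943


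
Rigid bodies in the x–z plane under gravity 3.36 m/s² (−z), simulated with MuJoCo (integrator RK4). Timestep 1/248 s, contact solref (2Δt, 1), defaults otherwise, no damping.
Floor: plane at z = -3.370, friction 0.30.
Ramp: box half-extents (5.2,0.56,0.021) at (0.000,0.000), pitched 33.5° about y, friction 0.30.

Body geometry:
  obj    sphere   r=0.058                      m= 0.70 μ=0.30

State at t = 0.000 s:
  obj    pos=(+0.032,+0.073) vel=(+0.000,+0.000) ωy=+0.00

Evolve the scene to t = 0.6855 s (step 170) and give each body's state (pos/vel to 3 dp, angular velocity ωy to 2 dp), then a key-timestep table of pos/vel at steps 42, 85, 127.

State at t = 0.6855 s:
  obj    pos=(+0.292,-0.098) vel=(+0.757,-0.501) ωy=+15.65

Key-timestep trajectory:
   step    t(s)  obj.x    obj.z    obj.vx   obj.vz 
     42  0.1694   +0.048  +0.063  +0.187  -0.124
     85  0.3427   +0.097  +0.030  +0.379  -0.251
    127  0.5121   +0.177  -0.022  +0.566  -0.374


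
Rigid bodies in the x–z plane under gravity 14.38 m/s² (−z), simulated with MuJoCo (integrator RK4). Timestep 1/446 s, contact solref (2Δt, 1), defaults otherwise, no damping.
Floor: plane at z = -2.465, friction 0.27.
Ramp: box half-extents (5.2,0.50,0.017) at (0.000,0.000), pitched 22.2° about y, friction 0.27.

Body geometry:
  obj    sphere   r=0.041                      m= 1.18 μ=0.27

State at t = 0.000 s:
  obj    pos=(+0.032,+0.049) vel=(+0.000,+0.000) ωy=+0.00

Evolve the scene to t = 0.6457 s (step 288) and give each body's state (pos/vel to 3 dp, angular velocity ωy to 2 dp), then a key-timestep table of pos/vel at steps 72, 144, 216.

State at t = 0.6457 s:
  obj    pos=(+0.781,-0.256) vel=(+2.320,-0.947) ωy=+61.12

Key-timestep trajectory:
   step    t(s)  obj.x    obj.z    obj.vx   obj.vz 
     72  0.1614   +0.079  +0.030  +0.580  -0.237
    144  0.3229   +0.220  -0.027  +1.160  -0.473
    216  0.4843   +0.454  -0.122  +1.740  -0.710


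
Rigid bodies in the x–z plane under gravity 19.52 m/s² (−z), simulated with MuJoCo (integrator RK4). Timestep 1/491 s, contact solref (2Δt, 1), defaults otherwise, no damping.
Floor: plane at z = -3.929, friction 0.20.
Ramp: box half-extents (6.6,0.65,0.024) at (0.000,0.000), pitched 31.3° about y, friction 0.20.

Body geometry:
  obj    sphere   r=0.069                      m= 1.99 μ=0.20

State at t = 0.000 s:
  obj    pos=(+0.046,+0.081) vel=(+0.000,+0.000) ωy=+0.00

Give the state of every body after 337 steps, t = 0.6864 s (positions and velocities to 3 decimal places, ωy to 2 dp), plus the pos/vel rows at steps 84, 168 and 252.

State at t = 0.6864 s:
  obj    pos=(+1.504,-0.806) vel=(+4.248,-2.583) ωy=+72.04

Key-timestep trajectory:
   step    t(s)  obj.x    obj.z    obj.vx   obj.vz 
     84  0.1711   +0.137  +0.026  +1.059  -0.644
    168  0.3422   +0.408  -0.139  +2.118  -1.288
    252  0.5132   +0.861  -0.415  +3.177  -1.932


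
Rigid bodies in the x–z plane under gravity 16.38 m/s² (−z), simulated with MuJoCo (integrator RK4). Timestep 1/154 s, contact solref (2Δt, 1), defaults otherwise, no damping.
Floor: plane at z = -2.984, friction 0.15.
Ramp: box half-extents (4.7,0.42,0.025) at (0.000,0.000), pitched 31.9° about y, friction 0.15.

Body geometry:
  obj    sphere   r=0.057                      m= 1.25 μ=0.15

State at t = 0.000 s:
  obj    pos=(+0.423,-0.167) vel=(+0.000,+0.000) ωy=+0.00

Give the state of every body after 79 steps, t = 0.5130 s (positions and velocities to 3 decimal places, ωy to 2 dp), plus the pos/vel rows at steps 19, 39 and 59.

State at t = 0.5130 s:
  obj    pos=(+1.157,-0.624) vel=(+2.859,-1.786) ωy=+46.86

Key-timestep trajectory:
   step    t(s)  obj.x    obj.z    obj.vx   obj.vz 
     19  0.1234   +0.465  -0.193  +0.692  -0.419
     39  0.2532   +0.602  -0.278  +1.405  -0.897
     59  0.3831   +0.832  -0.422  +2.156  -1.286


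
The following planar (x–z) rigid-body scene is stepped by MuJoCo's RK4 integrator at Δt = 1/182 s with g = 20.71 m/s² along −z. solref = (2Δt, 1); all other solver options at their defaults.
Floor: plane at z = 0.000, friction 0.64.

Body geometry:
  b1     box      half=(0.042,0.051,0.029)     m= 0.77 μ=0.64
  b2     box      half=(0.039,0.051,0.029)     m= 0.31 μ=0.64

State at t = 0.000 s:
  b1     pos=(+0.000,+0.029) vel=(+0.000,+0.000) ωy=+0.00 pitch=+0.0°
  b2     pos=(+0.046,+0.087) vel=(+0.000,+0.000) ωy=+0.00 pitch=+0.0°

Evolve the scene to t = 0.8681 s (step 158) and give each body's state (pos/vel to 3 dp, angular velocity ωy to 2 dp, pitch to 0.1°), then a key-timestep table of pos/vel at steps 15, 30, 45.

State at t = 0.8681 s:
  b1     pos=(+0.000,+0.029) vel=(+0.000,+0.000) ωy=+0.00 pitch=+0.0°
  b2     pos=(+0.082,+0.039) vel=(+0.000,+0.000) ωy=+0.00 pitch=+90.0°

Key-timestep trajectory:
   step    t(s)  b1.x    b1.z    b1.vx   b1.vz   b2.x    b2.z    b2.vx   b2.vz 
     15  0.0824   +0.000  +0.029  +0.000  +0.000   +0.052  +0.085  +0.167  -0.056
     30  0.1648   +0.000  +0.029  +0.000  +0.000   +0.075  +0.056  +0.345  -0.950
     45  0.2473   +0.000  +0.029  +0.000  +0.000   +0.082  +0.038  -0.079  +0.006


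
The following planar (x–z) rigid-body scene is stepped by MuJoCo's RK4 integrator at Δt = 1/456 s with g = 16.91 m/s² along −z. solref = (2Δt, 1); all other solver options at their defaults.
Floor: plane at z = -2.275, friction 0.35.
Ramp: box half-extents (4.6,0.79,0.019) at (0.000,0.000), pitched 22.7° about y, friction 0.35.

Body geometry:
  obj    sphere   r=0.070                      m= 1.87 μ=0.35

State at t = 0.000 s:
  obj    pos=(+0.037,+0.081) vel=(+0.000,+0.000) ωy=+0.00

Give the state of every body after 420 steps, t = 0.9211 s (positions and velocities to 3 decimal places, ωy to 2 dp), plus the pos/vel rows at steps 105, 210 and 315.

State at t = 0.9211 s:
  obj    pos=(+1.861,-0.682) vel=(+3.961,-1.657) ωy=+61.33

Key-timestep trajectory:
   step    t(s)  obj.x    obj.z    obj.vx   obj.vz 
    105  0.2303   +0.151  +0.033  +0.990  -0.414
    210  0.4605   +0.493  -0.110  +1.980  -0.828
    315  0.6908   +1.063  -0.348  +2.971  -1.243


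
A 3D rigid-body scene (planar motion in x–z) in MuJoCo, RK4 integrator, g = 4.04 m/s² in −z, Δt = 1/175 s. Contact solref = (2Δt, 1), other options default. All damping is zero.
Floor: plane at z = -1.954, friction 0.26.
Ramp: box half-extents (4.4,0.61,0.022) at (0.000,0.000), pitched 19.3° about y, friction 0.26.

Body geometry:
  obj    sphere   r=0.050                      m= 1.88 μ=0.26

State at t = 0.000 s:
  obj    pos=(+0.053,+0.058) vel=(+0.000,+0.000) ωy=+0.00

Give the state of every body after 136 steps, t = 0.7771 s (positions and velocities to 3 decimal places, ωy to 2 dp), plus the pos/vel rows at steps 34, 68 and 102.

State at t = 0.7771 s:
  obj    pos=(+0.325,-0.037) vel=(+0.700,-0.245) ωy=+14.82

Key-timestep trajectory:
   step    t(s)  obj.x    obj.z    obj.vx   obj.vz 
     34  0.1943   +0.070  +0.052  +0.175  -0.061
     68  0.3886   +0.121  +0.034  +0.350  -0.123
    102  0.5829   +0.206  +0.004  +0.525  -0.184


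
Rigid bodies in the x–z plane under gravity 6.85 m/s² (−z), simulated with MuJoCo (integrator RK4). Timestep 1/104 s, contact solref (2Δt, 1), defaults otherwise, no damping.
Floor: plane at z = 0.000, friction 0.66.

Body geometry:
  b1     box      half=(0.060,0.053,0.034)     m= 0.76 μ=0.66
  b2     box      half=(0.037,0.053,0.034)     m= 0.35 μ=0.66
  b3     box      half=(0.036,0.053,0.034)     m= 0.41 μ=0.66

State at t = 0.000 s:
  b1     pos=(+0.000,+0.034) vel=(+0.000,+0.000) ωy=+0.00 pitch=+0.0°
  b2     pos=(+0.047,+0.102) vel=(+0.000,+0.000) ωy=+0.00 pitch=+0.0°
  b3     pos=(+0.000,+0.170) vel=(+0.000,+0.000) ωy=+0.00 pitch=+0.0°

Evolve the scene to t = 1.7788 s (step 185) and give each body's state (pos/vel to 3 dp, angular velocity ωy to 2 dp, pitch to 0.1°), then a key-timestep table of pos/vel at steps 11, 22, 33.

State at t = 1.7788 s:
  b1     pos=(+0.000,+0.034) vel=(+0.000,+0.000) ωy=+0.00 pitch=+0.0°
  b2     pos=(+0.047,+0.102) vel=(+0.000,+0.000) ωy=+0.00 pitch=+0.0°
  b3     pos=(-0.039,+0.104) vel=(+0.000,+0.000) ωy=+0.00 pitch=-90.0°

Key-timestep trajectory:
   step    t(s)  b1.x    b1.z    b1.vx   b1.vz   b2.x    b2.z    b2.vx   b2.vz   b3.x    b3.z    b3.vx   b3.vz 
     11  0.1058   +0.000  +0.034  +0.000  +0.001   +0.047  +0.102  +0.001  +0.001   -0.007  +0.167  -0.133  -0.066
     22  0.2115   +0.000  +0.034  +0.000  +0.000   +0.047  +0.102  +0.000  +0.000   -0.027  +0.143  -0.214  -0.493
     33  0.3173   +0.000  +0.034  +0.000  +0.000   +0.047  +0.102  +0.001  +0.000   -0.040  +0.101  +0.027  +0.094


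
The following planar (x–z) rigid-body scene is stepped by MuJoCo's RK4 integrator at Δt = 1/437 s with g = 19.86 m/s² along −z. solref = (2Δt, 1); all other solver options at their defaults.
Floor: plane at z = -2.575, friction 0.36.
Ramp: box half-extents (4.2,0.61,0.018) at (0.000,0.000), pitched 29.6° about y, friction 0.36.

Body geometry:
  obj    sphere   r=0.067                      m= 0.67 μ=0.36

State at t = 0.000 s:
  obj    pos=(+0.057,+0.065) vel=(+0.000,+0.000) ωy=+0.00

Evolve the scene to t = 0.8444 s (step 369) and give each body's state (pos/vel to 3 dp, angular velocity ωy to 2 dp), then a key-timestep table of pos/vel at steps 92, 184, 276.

State at t = 0.8444 s:
  obj    pos=(+2.229,-1.169) vel=(+5.145,-2.923) ωy=+88.30

Key-timestep trajectory:
   step    t(s)  obj.x    obj.z    obj.vx   obj.vz 
     92  0.2105   +0.192  -0.011  +1.283  -0.729
    184  0.4211   +0.597  -0.242  +2.565  -1.457
    276  0.6316   +1.272  -0.625  +3.848  -2.186


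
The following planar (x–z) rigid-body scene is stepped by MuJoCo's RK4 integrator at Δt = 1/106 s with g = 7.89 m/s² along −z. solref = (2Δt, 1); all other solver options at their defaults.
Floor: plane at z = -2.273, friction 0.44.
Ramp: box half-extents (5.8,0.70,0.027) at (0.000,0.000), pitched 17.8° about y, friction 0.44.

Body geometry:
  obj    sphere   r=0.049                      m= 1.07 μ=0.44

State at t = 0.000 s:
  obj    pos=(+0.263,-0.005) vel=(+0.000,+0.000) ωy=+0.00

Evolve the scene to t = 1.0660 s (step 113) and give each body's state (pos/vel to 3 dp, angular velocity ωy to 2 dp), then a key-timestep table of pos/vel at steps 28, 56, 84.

State at t = 1.0660 s:
  obj    pos=(+1.195,-0.304) vel=(+1.748,-0.561) ωy=+37.47

Key-timestep trajectory:
   step    t(s)  obj.x    obj.z    obj.vx   obj.vz 
     28  0.2642   +0.320  -0.023  +0.433  -0.139
     56  0.5283   +0.492  -0.078  +0.867  -0.278
     84  0.7925   +0.778  -0.170  +1.300  -0.417


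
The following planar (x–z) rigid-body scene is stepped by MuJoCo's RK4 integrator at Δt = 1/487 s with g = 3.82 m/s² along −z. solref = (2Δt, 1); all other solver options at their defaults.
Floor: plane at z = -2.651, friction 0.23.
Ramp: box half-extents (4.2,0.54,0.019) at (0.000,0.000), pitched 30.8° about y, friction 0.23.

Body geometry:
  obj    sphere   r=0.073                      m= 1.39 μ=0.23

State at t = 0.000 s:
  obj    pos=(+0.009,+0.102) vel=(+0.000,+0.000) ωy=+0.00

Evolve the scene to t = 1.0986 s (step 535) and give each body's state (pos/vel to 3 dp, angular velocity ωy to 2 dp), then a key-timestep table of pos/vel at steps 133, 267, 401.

State at t = 1.0986 s:
  obj    pos=(+0.733,-0.330) vel=(+1.318,-0.786) ωy=+21.02

Key-timestep trajectory:
   step    t(s)  obj.x    obj.z    obj.vx   obj.vz 
    133  0.2731   +0.054  +0.075  +0.328  -0.195
    267  0.5483   +0.189  -0.006  +0.658  -0.392
    401  0.8234   +0.416  -0.141  +0.988  -0.589


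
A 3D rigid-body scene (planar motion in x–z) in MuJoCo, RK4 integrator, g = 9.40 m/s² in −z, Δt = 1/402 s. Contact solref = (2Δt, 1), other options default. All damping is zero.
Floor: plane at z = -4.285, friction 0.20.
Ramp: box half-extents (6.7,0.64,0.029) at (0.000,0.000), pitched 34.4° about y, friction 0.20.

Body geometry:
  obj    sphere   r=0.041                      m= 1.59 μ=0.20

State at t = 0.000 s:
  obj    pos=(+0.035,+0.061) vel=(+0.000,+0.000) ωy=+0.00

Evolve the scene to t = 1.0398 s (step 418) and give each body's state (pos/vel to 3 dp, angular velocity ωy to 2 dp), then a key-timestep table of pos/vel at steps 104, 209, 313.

State at t = 1.0398 s:
  obj    pos=(+1.727,-1.098) vel=(+3.255,-2.229) ωy=+96.19

Key-timestep trajectory:
   step    t(s)  obj.x    obj.z    obj.vx   obj.vz 
    104  0.2587   +0.140  -0.011  +0.810  -0.555
    209  0.5199   +0.458  -0.229  +1.627  -1.114
    313  0.7786   +0.984  -0.589  +2.437  -1.669
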